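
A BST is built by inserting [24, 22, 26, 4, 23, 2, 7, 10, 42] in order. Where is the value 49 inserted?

Starting tree (level order): [24, 22, 26, 4, 23, None, 42, 2, 7, None, None, None, None, None, None, None, 10]
Insertion path: 24 -> 26 -> 42
Result: insert 49 as right child of 42
Final tree (level order): [24, 22, 26, 4, 23, None, 42, 2, 7, None, None, None, 49, None, None, None, 10]


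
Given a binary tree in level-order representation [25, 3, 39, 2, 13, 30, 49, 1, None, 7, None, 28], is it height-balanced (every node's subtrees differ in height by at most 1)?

Tree (level-order array): [25, 3, 39, 2, 13, 30, 49, 1, None, 7, None, 28]
Definition: a tree is height-balanced if, at every node, |h(left) - h(right)| <= 1 (empty subtree has height -1).
Bottom-up per-node check:
  node 1: h_left=-1, h_right=-1, diff=0 [OK], height=0
  node 2: h_left=0, h_right=-1, diff=1 [OK], height=1
  node 7: h_left=-1, h_right=-1, diff=0 [OK], height=0
  node 13: h_left=0, h_right=-1, diff=1 [OK], height=1
  node 3: h_left=1, h_right=1, diff=0 [OK], height=2
  node 28: h_left=-1, h_right=-1, diff=0 [OK], height=0
  node 30: h_left=0, h_right=-1, diff=1 [OK], height=1
  node 49: h_left=-1, h_right=-1, diff=0 [OK], height=0
  node 39: h_left=1, h_right=0, diff=1 [OK], height=2
  node 25: h_left=2, h_right=2, diff=0 [OK], height=3
All nodes satisfy the balance condition.
Result: Balanced


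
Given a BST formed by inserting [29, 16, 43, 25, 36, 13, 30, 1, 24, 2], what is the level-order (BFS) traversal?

Tree insertion order: [29, 16, 43, 25, 36, 13, 30, 1, 24, 2]
Tree (level-order array): [29, 16, 43, 13, 25, 36, None, 1, None, 24, None, 30, None, None, 2]
BFS from the root, enqueuing left then right child of each popped node:
  queue [29] -> pop 29, enqueue [16, 43], visited so far: [29]
  queue [16, 43] -> pop 16, enqueue [13, 25], visited so far: [29, 16]
  queue [43, 13, 25] -> pop 43, enqueue [36], visited so far: [29, 16, 43]
  queue [13, 25, 36] -> pop 13, enqueue [1], visited so far: [29, 16, 43, 13]
  queue [25, 36, 1] -> pop 25, enqueue [24], visited so far: [29, 16, 43, 13, 25]
  queue [36, 1, 24] -> pop 36, enqueue [30], visited so far: [29, 16, 43, 13, 25, 36]
  queue [1, 24, 30] -> pop 1, enqueue [2], visited so far: [29, 16, 43, 13, 25, 36, 1]
  queue [24, 30, 2] -> pop 24, enqueue [none], visited so far: [29, 16, 43, 13, 25, 36, 1, 24]
  queue [30, 2] -> pop 30, enqueue [none], visited so far: [29, 16, 43, 13, 25, 36, 1, 24, 30]
  queue [2] -> pop 2, enqueue [none], visited so far: [29, 16, 43, 13, 25, 36, 1, 24, 30, 2]
Result: [29, 16, 43, 13, 25, 36, 1, 24, 30, 2]


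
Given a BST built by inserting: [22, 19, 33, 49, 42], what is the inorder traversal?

Tree insertion order: [22, 19, 33, 49, 42]
Tree (level-order array): [22, 19, 33, None, None, None, 49, 42]
Inorder traversal: [19, 22, 33, 42, 49]


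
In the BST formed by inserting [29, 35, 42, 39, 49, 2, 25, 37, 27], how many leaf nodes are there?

Tree built from: [29, 35, 42, 39, 49, 2, 25, 37, 27]
Tree (level-order array): [29, 2, 35, None, 25, None, 42, None, 27, 39, 49, None, None, 37]
Rule: A leaf has 0 children.
Per-node child counts:
  node 29: 2 child(ren)
  node 2: 1 child(ren)
  node 25: 1 child(ren)
  node 27: 0 child(ren)
  node 35: 1 child(ren)
  node 42: 2 child(ren)
  node 39: 1 child(ren)
  node 37: 0 child(ren)
  node 49: 0 child(ren)
Matching nodes: [27, 37, 49]
Count of leaf nodes: 3


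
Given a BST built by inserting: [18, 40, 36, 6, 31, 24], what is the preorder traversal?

Tree insertion order: [18, 40, 36, 6, 31, 24]
Tree (level-order array): [18, 6, 40, None, None, 36, None, 31, None, 24]
Preorder traversal: [18, 6, 40, 36, 31, 24]


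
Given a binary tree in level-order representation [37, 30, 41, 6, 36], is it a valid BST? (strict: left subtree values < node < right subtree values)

Level-order array: [37, 30, 41, 6, 36]
Validate using subtree bounds (lo, hi): at each node, require lo < value < hi,
then recurse left with hi=value and right with lo=value.
Preorder trace (stopping at first violation):
  at node 37 with bounds (-inf, +inf): OK
  at node 30 with bounds (-inf, 37): OK
  at node 6 with bounds (-inf, 30): OK
  at node 36 with bounds (30, 37): OK
  at node 41 with bounds (37, +inf): OK
No violation found at any node.
Result: Valid BST


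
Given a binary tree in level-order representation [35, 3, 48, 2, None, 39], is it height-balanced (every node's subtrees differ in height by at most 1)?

Tree (level-order array): [35, 3, 48, 2, None, 39]
Definition: a tree is height-balanced if, at every node, |h(left) - h(right)| <= 1 (empty subtree has height -1).
Bottom-up per-node check:
  node 2: h_left=-1, h_right=-1, diff=0 [OK], height=0
  node 3: h_left=0, h_right=-1, diff=1 [OK], height=1
  node 39: h_left=-1, h_right=-1, diff=0 [OK], height=0
  node 48: h_left=0, h_right=-1, diff=1 [OK], height=1
  node 35: h_left=1, h_right=1, diff=0 [OK], height=2
All nodes satisfy the balance condition.
Result: Balanced


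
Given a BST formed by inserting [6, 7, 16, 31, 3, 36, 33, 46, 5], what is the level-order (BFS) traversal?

Tree insertion order: [6, 7, 16, 31, 3, 36, 33, 46, 5]
Tree (level-order array): [6, 3, 7, None, 5, None, 16, None, None, None, 31, None, 36, 33, 46]
BFS from the root, enqueuing left then right child of each popped node:
  queue [6] -> pop 6, enqueue [3, 7], visited so far: [6]
  queue [3, 7] -> pop 3, enqueue [5], visited so far: [6, 3]
  queue [7, 5] -> pop 7, enqueue [16], visited so far: [6, 3, 7]
  queue [5, 16] -> pop 5, enqueue [none], visited so far: [6, 3, 7, 5]
  queue [16] -> pop 16, enqueue [31], visited so far: [6, 3, 7, 5, 16]
  queue [31] -> pop 31, enqueue [36], visited so far: [6, 3, 7, 5, 16, 31]
  queue [36] -> pop 36, enqueue [33, 46], visited so far: [6, 3, 7, 5, 16, 31, 36]
  queue [33, 46] -> pop 33, enqueue [none], visited so far: [6, 3, 7, 5, 16, 31, 36, 33]
  queue [46] -> pop 46, enqueue [none], visited so far: [6, 3, 7, 5, 16, 31, 36, 33, 46]
Result: [6, 3, 7, 5, 16, 31, 36, 33, 46]


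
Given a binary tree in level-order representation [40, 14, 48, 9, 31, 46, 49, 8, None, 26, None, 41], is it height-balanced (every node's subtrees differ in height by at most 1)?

Tree (level-order array): [40, 14, 48, 9, 31, 46, 49, 8, None, 26, None, 41]
Definition: a tree is height-balanced if, at every node, |h(left) - h(right)| <= 1 (empty subtree has height -1).
Bottom-up per-node check:
  node 8: h_left=-1, h_right=-1, diff=0 [OK], height=0
  node 9: h_left=0, h_right=-1, diff=1 [OK], height=1
  node 26: h_left=-1, h_right=-1, diff=0 [OK], height=0
  node 31: h_left=0, h_right=-1, diff=1 [OK], height=1
  node 14: h_left=1, h_right=1, diff=0 [OK], height=2
  node 41: h_left=-1, h_right=-1, diff=0 [OK], height=0
  node 46: h_left=0, h_right=-1, diff=1 [OK], height=1
  node 49: h_left=-1, h_right=-1, diff=0 [OK], height=0
  node 48: h_left=1, h_right=0, diff=1 [OK], height=2
  node 40: h_left=2, h_right=2, diff=0 [OK], height=3
All nodes satisfy the balance condition.
Result: Balanced


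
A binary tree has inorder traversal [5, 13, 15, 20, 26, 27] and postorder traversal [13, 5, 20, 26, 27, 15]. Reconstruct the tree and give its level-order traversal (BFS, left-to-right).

Inorder:   [5, 13, 15, 20, 26, 27]
Postorder: [13, 5, 20, 26, 27, 15]
Algorithm: postorder visits root last, so walk postorder right-to-left;
each value is the root of the current inorder slice — split it at that
value, recurse on the right subtree first, then the left.
Recursive splits:
  root=15; inorder splits into left=[5, 13], right=[20, 26, 27]
  root=27; inorder splits into left=[20, 26], right=[]
  root=26; inorder splits into left=[20], right=[]
  root=20; inorder splits into left=[], right=[]
  root=5; inorder splits into left=[], right=[13]
  root=13; inorder splits into left=[], right=[]
Reconstructed level-order: [15, 5, 27, 13, 26, 20]


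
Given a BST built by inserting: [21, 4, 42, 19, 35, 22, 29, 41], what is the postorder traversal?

Tree insertion order: [21, 4, 42, 19, 35, 22, 29, 41]
Tree (level-order array): [21, 4, 42, None, 19, 35, None, None, None, 22, 41, None, 29]
Postorder traversal: [19, 4, 29, 22, 41, 35, 42, 21]


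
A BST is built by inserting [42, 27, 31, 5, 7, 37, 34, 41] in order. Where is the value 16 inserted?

Starting tree (level order): [42, 27, None, 5, 31, None, 7, None, 37, None, None, 34, 41]
Insertion path: 42 -> 27 -> 5 -> 7
Result: insert 16 as right child of 7
Final tree (level order): [42, 27, None, 5, 31, None, 7, None, 37, None, 16, 34, 41]


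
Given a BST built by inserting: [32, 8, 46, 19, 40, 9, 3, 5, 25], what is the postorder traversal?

Tree insertion order: [32, 8, 46, 19, 40, 9, 3, 5, 25]
Tree (level-order array): [32, 8, 46, 3, 19, 40, None, None, 5, 9, 25]
Postorder traversal: [5, 3, 9, 25, 19, 8, 40, 46, 32]


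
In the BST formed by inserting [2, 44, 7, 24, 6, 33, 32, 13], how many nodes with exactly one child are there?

Tree built from: [2, 44, 7, 24, 6, 33, 32, 13]
Tree (level-order array): [2, None, 44, 7, None, 6, 24, None, None, 13, 33, None, None, 32]
Rule: These are nodes with exactly 1 non-null child.
Per-node child counts:
  node 2: 1 child(ren)
  node 44: 1 child(ren)
  node 7: 2 child(ren)
  node 6: 0 child(ren)
  node 24: 2 child(ren)
  node 13: 0 child(ren)
  node 33: 1 child(ren)
  node 32: 0 child(ren)
Matching nodes: [2, 44, 33]
Count of nodes with exactly one child: 3


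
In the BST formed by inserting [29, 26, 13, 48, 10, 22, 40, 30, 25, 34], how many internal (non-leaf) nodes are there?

Tree built from: [29, 26, 13, 48, 10, 22, 40, 30, 25, 34]
Tree (level-order array): [29, 26, 48, 13, None, 40, None, 10, 22, 30, None, None, None, None, 25, None, 34]
Rule: An internal node has at least one child.
Per-node child counts:
  node 29: 2 child(ren)
  node 26: 1 child(ren)
  node 13: 2 child(ren)
  node 10: 0 child(ren)
  node 22: 1 child(ren)
  node 25: 0 child(ren)
  node 48: 1 child(ren)
  node 40: 1 child(ren)
  node 30: 1 child(ren)
  node 34: 0 child(ren)
Matching nodes: [29, 26, 13, 22, 48, 40, 30]
Count of internal (non-leaf) nodes: 7


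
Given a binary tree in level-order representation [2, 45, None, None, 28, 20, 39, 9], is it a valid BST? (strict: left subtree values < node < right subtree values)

Level-order array: [2, 45, None, None, 28, 20, 39, 9]
Validate using subtree bounds (lo, hi): at each node, require lo < value < hi,
then recurse left with hi=value and right with lo=value.
Preorder trace (stopping at first violation):
  at node 2 with bounds (-inf, +inf): OK
  at node 45 with bounds (-inf, 2): VIOLATION
Node 45 violates its bound: not (-inf < 45 < 2).
Result: Not a valid BST


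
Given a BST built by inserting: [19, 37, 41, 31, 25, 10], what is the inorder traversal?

Tree insertion order: [19, 37, 41, 31, 25, 10]
Tree (level-order array): [19, 10, 37, None, None, 31, 41, 25]
Inorder traversal: [10, 19, 25, 31, 37, 41]


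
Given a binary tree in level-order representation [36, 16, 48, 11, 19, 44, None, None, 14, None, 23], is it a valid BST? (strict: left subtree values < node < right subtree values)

Level-order array: [36, 16, 48, 11, 19, 44, None, None, 14, None, 23]
Validate using subtree bounds (lo, hi): at each node, require lo < value < hi,
then recurse left with hi=value and right with lo=value.
Preorder trace (stopping at first violation):
  at node 36 with bounds (-inf, +inf): OK
  at node 16 with bounds (-inf, 36): OK
  at node 11 with bounds (-inf, 16): OK
  at node 14 with bounds (11, 16): OK
  at node 19 with bounds (16, 36): OK
  at node 23 with bounds (19, 36): OK
  at node 48 with bounds (36, +inf): OK
  at node 44 with bounds (36, 48): OK
No violation found at any node.
Result: Valid BST


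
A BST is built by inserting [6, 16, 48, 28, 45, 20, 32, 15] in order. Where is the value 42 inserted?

Starting tree (level order): [6, None, 16, 15, 48, None, None, 28, None, 20, 45, None, None, 32]
Insertion path: 6 -> 16 -> 48 -> 28 -> 45 -> 32
Result: insert 42 as right child of 32
Final tree (level order): [6, None, 16, 15, 48, None, None, 28, None, 20, 45, None, None, 32, None, None, 42]


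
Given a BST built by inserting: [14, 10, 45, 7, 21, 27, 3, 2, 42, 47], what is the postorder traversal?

Tree insertion order: [14, 10, 45, 7, 21, 27, 3, 2, 42, 47]
Tree (level-order array): [14, 10, 45, 7, None, 21, 47, 3, None, None, 27, None, None, 2, None, None, 42]
Postorder traversal: [2, 3, 7, 10, 42, 27, 21, 47, 45, 14]


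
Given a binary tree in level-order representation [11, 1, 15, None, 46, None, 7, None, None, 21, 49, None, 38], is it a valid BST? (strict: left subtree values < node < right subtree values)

Level-order array: [11, 1, 15, None, 46, None, 7, None, None, 21, 49, None, 38]
Validate using subtree bounds (lo, hi): at each node, require lo < value < hi,
then recurse left with hi=value and right with lo=value.
Preorder trace (stopping at first violation):
  at node 11 with bounds (-inf, +inf): OK
  at node 1 with bounds (-inf, 11): OK
  at node 46 with bounds (1, 11): VIOLATION
Node 46 violates its bound: not (1 < 46 < 11).
Result: Not a valid BST


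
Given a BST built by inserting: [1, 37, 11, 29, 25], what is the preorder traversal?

Tree insertion order: [1, 37, 11, 29, 25]
Tree (level-order array): [1, None, 37, 11, None, None, 29, 25]
Preorder traversal: [1, 37, 11, 29, 25]


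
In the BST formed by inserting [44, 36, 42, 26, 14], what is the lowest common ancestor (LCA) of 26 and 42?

Tree insertion order: [44, 36, 42, 26, 14]
Tree (level-order array): [44, 36, None, 26, 42, 14]
In a BST, the LCA of p=26, q=42 is the first node v on the
root-to-leaf path with p <= v <= q (go left if both < v, right if both > v).
Walk from root:
  at 44: both 26 and 42 < 44, go left
  at 36: 26 <= 36 <= 42, this is the LCA
LCA = 36


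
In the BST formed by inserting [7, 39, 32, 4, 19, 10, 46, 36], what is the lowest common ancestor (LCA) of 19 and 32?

Tree insertion order: [7, 39, 32, 4, 19, 10, 46, 36]
Tree (level-order array): [7, 4, 39, None, None, 32, 46, 19, 36, None, None, 10]
In a BST, the LCA of p=19, q=32 is the first node v on the
root-to-leaf path with p <= v <= q (go left if both < v, right if both > v).
Walk from root:
  at 7: both 19 and 32 > 7, go right
  at 39: both 19 and 32 < 39, go left
  at 32: 19 <= 32 <= 32, this is the LCA
LCA = 32


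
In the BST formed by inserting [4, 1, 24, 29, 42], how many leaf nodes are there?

Tree built from: [4, 1, 24, 29, 42]
Tree (level-order array): [4, 1, 24, None, None, None, 29, None, 42]
Rule: A leaf has 0 children.
Per-node child counts:
  node 4: 2 child(ren)
  node 1: 0 child(ren)
  node 24: 1 child(ren)
  node 29: 1 child(ren)
  node 42: 0 child(ren)
Matching nodes: [1, 42]
Count of leaf nodes: 2


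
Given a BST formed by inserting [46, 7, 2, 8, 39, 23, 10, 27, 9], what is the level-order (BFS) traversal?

Tree insertion order: [46, 7, 2, 8, 39, 23, 10, 27, 9]
Tree (level-order array): [46, 7, None, 2, 8, None, None, None, 39, 23, None, 10, 27, 9]
BFS from the root, enqueuing left then right child of each popped node:
  queue [46] -> pop 46, enqueue [7], visited so far: [46]
  queue [7] -> pop 7, enqueue [2, 8], visited so far: [46, 7]
  queue [2, 8] -> pop 2, enqueue [none], visited so far: [46, 7, 2]
  queue [8] -> pop 8, enqueue [39], visited so far: [46, 7, 2, 8]
  queue [39] -> pop 39, enqueue [23], visited so far: [46, 7, 2, 8, 39]
  queue [23] -> pop 23, enqueue [10, 27], visited so far: [46, 7, 2, 8, 39, 23]
  queue [10, 27] -> pop 10, enqueue [9], visited so far: [46, 7, 2, 8, 39, 23, 10]
  queue [27, 9] -> pop 27, enqueue [none], visited so far: [46, 7, 2, 8, 39, 23, 10, 27]
  queue [9] -> pop 9, enqueue [none], visited so far: [46, 7, 2, 8, 39, 23, 10, 27, 9]
Result: [46, 7, 2, 8, 39, 23, 10, 27, 9]


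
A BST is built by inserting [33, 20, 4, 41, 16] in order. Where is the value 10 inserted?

Starting tree (level order): [33, 20, 41, 4, None, None, None, None, 16]
Insertion path: 33 -> 20 -> 4 -> 16
Result: insert 10 as left child of 16
Final tree (level order): [33, 20, 41, 4, None, None, None, None, 16, 10]


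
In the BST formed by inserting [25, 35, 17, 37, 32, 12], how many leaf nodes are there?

Tree built from: [25, 35, 17, 37, 32, 12]
Tree (level-order array): [25, 17, 35, 12, None, 32, 37]
Rule: A leaf has 0 children.
Per-node child counts:
  node 25: 2 child(ren)
  node 17: 1 child(ren)
  node 12: 0 child(ren)
  node 35: 2 child(ren)
  node 32: 0 child(ren)
  node 37: 0 child(ren)
Matching nodes: [12, 32, 37]
Count of leaf nodes: 3


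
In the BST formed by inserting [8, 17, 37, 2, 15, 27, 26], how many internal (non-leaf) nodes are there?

Tree built from: [8, 17, 37, 2, 15, 27, 26]
Tree (level-order array): [8, 2, 17, None, None, 15, 37, None, None, 27, None, 26]
Rule: An internal node has at least one child.
Per-node child counts:
  node 8: 2 child(ren)
  node 2: 0 child(ren)
  node 17: 2 child(ren)
  node 15: 0 child(ren)
  node 37: 1 child(ren)
  node 27: 1 child(ren)
  node 26: 0 child(ren)
Matching nodes: [8, 17, 37, 27]
Count of internal (non-leaf) nodes: 4


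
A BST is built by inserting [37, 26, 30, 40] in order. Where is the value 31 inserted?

Starting tree (level order): [37, 26, 40, None, 30]
Insertion path: 37 -> 26 -> 30
Result: insert 31 as right child of 30
Final tree (level order): [37, 26, 40, None, 30, None, None, None, 31]


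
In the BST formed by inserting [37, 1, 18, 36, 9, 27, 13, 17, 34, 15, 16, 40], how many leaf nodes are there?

Tree built from: [37, 1, 18, 36, 9, 27, 13, 17, 34, 15, 16, 40]
Tree (level-order array): [37, 1, 40, None, 18, None, None, 9, 36, None, 13, 27, None, None, 17, None, 34, 15, None, None, None, None, 16]
Rule: A leaf has 0 children.
Per-node child counts:
  node 37: 2 child(ren)
  node 1: 1 child(ren)
  node 18: 2 child(ren)
  node 9: 1 child(ren)
  node 13: 1 child(ren)
  node 17: 1 child(ren)
  node 15: 1 child(ren)
  node 16: 0 child(ren)
  node 36: 1 child(ren)
  node 27: 1 child(ren)
  node 34: 0 child(ren)
  node 40: 0 child(ren)
Matching nodes: [16, 34, 40]
Count of leaf nodes: 3


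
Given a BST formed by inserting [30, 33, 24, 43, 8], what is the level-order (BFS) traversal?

Tree insertion order: [30, 33, 24, 43, 8]
Tree (level-order array): [30, 24, 33, 8, None, None, 43]
BFS from the root, enqueuing left then right child of each popped node:
  queue [30] -> pop 30, enqueue [24, 33], visited so far: [30]
  queue [24, 33] -> pop 24, enqueue [8], visited so far: [30, 24]
  queue [33, 8] -> pop 33, enqueue [43], visited so far: [30, 24, 33]
  queue [8, 43] -> pop 8, enqueue [none], visited so far: [30, 24, 33, 8]
  queue [43] -> pop 43, enqueue [none], visited so far: [30, 24, 33, 8, 43]
Result: [30, 24, 33, 8, 43]


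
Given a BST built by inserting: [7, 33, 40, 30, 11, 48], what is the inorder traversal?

Tree insertion order: [7, 33, 40, 30, 11, 48]
Tree (level-order array): [7, None, 33, 30, 40, 11, None, None, 48]
Inorder traversal: [7, 11, 30, 33, 40, 48]


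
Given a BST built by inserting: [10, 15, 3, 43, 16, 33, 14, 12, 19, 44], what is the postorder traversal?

Tree insertion order: [10, 15, 3, 43, 16, 33, 14, 12, 19, 44]
Tree (level-order array): [10, 3, 15, None, None, 14, 43, 12, None, 16, 44, None, None, None, 33, None, None, 19]
Postorder traversal: [3, 12, 14, 19, 33, 16, 44, 43, 15, 10]


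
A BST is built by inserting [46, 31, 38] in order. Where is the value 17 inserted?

Starting tree (level order): [46, 31, None, None, 38]
Insertion path: 46 -> 31
Result: insert 17 as left child of 31
Final tree (level order): [46, 31, None, 17, 38]


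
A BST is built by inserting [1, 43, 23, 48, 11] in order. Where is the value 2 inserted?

Starting tree (level order): [1, None, 43, 23, 48, 11]
Insertion path: 1 -> 43 -> 23 -> 11
Result: insert 2 as left child of 11
Final tree (level order): [1, None, 43, 23, 48, 11, None, None, None, 2]


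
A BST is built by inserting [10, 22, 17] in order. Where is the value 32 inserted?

Starting tree (level order): [10, None, 22, 17]
Insertion path: 10 -> 22
Result: insert 32 as right child of 22
Final tree (level order): [10, None, 22, 17, 32]


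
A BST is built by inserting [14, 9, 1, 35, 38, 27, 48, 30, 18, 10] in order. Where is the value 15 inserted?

Starting tree (level order): [14, 9, 35, 1, 10, 27, 38, None, None, None, None, 18, 30, None, 48]
Insertion path: 14 -> 35 -> 27 -> 18
Result: insert 15 as left child of 18
Final tree (level order): [14, 9, 35, 1, 10, 27, 38, None, None, None, None, 18, 30, None, 48, 15]


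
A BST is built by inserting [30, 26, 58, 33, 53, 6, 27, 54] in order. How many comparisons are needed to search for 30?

Search path for 30: 30
Found: True
Comparisons: 1


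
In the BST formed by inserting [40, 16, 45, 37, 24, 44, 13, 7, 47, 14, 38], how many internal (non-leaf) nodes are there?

Tree built from: [40, 16, 45, 37, 24, 44, 13, 7, 47, 14, 38]
Tree (level-order array): [40, 16, 45, 13, 37, 44, 47, 7, 14, 24, 38]
Rule: An internal node has at least one child.
Per-node child counts:
  node 40: 2 child(ren)
  node 16: 2 child(ren)
  node 13: 2 child(ren)
  node 7: 0 child(ren)
  node 14: 0 child(ren)
  node 37: 2 child(ren)
  node 24: 0 child(ren)
  node 38: 0 child(ren)
  node 45: 2 child(ren)
  node 44: 0 child(ren)
  node 47: 0 child(ren)
Matching nodes: [40, 16, 13, 37, 45]
Count of internal (non-leaf) nodes: 5


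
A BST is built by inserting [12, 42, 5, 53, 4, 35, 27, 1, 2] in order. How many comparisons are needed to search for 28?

Search path for 28: 12 -> 42 -> 35 -> 27
Found: False
Comparisons: 4


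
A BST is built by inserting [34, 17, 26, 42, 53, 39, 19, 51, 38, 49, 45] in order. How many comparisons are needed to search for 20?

Search path for 20: 34 -> 17 -> 26 -> 19
Found: False
Comparisons: 4


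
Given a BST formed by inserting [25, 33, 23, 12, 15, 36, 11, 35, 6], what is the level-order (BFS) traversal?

Tree insertion order: [25, 33, 23, 12, 15, 36, 11, 35, 6]
Tree (level-order array): [25, 23, 33, 12, None, None, 36, 11, 15, 35, None, 6]
BFS from the root, enqueuing left then right child of each popped node:
  queue [25] -> pop 25, enqueue [23, 33], visited so far: [25]
  queue [23, 33] -> pop 23, enqueue [12], visited so far: [25, 23]
  queue [33, 12] -> pop 33, enqueue [36], visited so far: [25, 23, 33]
  queue [12, 36] -> pop 12, enqueue [11, 15], visited so far: [25, 23, 33, 12]
  queue [36, 11, 15] -> pop 36, enqueue [35], visited so far: [25, 23, 33, 12, 36]
  queue [11, 15, 35] -> pop 11, enqueue [6], visited so far: [25, 23, 33, 12, 36, 11]
  queue [15, 35, 6] -> pop 15, enqueue [none], visited so far: [25, 23, 33, 12, 36, 11, 15]
  queue [35, 6] -> pop 35, enqueue [none], visited so far: [25, 23, 33, 12, 36, 11, 15, 35]
  queue [6] -> pop 6, enqueue [none], visited so far: [25, 23, 33, 12, 36, 11, 15, 35, 6]
Result: [25, 23, 33, 12, 36, 11, 15, 35, 6]


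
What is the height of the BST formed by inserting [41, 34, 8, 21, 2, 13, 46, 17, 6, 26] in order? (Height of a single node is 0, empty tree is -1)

Insertion order: [41, 34, 8, 21, 2, 13, 46, 17, 6, 26]
Tree (level-order array): [41, 34, 46, 8, None, None, None, 2, 21, None, 6, 13, 26, None, None, None, 17]
Compute height bottom-up (empty subtree = -1):
  height(6) = 1 + max(-1, -1) = 0
  height(2) = 1 + max(-1, 0) = 1
  height(17) = 1 + max(-1, -1) = 0
  height(13) = 1 + max(-1, 0) = 1
  height(26) = 1 + max(-1, -1) = 0
  height(21) = 1 + max(1, 0) = 2
  height(8) = 1 + max(1, 2) = 3
  height(34) = 1 + max(3, -1) = 4
  height(46) = 1 + max(-1, -1) = 0
  height(41) = 1 + max(4, 0) = 5
Height = 5


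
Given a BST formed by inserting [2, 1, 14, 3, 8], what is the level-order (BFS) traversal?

Tree insertion order: [2, 1, 14, 3, 8]
Tree (level-order array): [2, 1, 14, None, None, 3, None, None, 8]
BFS from the root, enqueuing left then right child of each popped node:
  queue [2] -> pop 2, enqueue [1, 14], visited so far: [2]
  queue [1, 14] -> pop 1, enqueue [none], visited so far: [2, 1]
  queue [14] -> pop 14, enqueue [3], visited so far: [2, 1, 14]
  queue [3] -> pop 3, enqueue [8], visited so far: [2, 1, 14, 3]
  queue [8] -> pop 8, enqueue [none], visited so far: [2, 1, 14, 3, 8]
Result: [2, 1, 14, 3, 8]


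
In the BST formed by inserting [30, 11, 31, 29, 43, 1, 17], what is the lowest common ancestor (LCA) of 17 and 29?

Tree insertion order: [30, 11, 31, 29, 43, 1, 17]
Tree (level-order array): [30, 11, 31, 1, 29, None, 43, None, None, 17]
In a BST, the LCA of p=17, q=29 is the first node v on the
root-to-leaf path with p <= v <= q (go left if both < v, right if both > v).
Walk from root:
  at 30: both 17 and 29 < 30, go left
  at 11: both 17 and 29 > 11, go right
  at 29: 17 <= 29 <= 29, this is the LCA
LCA = 29


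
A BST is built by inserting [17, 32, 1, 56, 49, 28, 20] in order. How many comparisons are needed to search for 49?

Search path for 49: 17 -> 32 -> 56 -> 49
Found: True
Comparisons: 4


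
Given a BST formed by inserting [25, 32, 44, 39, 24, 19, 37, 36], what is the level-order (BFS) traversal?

Tree insertion order: [25, 32, 44, 39, 24, 19, 37, 36]
Tree (level-order array): [25, 24, 32, 19, None, None, 44, None, None, 39, None, 37, None, 36]
BFS from the root, enqueuing left then right child of each popped node:
  queue [25] -> pop 25, enqueue [24, 32], visited so far: [25]
  queue [24, 32] -> pop 24, enqueue [19], visited so far: [25, 24]
  queue [32, 19] -> pop 32, enqueue [44], visited so far: [25, 24, 32]
  queue [19, 44] -> pop 19, enqueue [none], visited so far: [25, 24, 32, 19]
  queue [44] -> pop 44, enqueue [39], visited so far: [25, 24, 32, 19, 44]
  queue [39] -> pop 39, enqueue [37], visited so far: [25, 24, 32, 19, 44, 39]
  queue [37] -> pop 37, enqueue [36], visited so far: [25, 24, 32, 19, 44, 39, 37]
  queue [36] -> pop 36, enqueue [none], visited so far: [25, 24, 32, 19, 44, 39, 37, 36]
Result: [25, 24, 32, 19, 44, 39, 37, 36]


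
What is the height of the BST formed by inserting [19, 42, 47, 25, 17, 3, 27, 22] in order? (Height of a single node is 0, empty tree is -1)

Insertion order: [19, 42, 47, 25, 17, 3, 27, 22]
Tree (level-order array): [19, 17, 42, 3, None, 25, 47, None, None, 22, 27]
Compute height bottom-up (empty subtree = -1):
  height(3) = 1 + max(-1, -1) = 0
  height(17) = 1 + max(0, -1) = 1
  height(22) = 1 + max(-1, -1) = 0
  height(27) = 1 + max(-1, -1) = 0
  height(25) = 1 + max(0, 0) = 1
  height(47) = 1 + max(-1, -1) = 0
  height(42) = 1 + max(1, 0) = 2
  height(19) = 1 + max(1, 2) = 3
Height = 3


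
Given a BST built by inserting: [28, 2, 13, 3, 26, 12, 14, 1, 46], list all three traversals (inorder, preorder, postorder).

Tree insertion order: [28, 2, 13, 3, 26, 12, 14, 1, 46]
Tree (level-order array): [28, 2, 46, 1, 13, None, None, None, None, 3, 26, None, 12, 14]
Inorder (L, root, R): [1, 2, 3, 12, 13, 14, 26, 28, 46]
Preorder (root, L, R): [28, 2, 1, 13, 3, 12, 26, 14, 46]
Postorder (L, R, root): [1, 12, 3, 14, 26, 13, 2, 46, 28]


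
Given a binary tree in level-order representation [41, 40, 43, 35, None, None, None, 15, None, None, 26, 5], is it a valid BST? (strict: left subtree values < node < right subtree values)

Level-order array: [41, 40, 43, 35, None, None, None, 15, None, None, 26, 5]
Validate using subtree bounds (lo, hi): at each node, require lo < value < hi,
then recurse left with hi=value and right with lo=value.
Preorder trace (stopping at first violation):
  at node 41 with bounds (-inf, +inf): OK
  at node 40 with bounds (-inf, 41): OK
  at node 35 with bounds (-inf, 40): OK
  at node 15 with bounds (-inf, 35): OK
  at node 26 with bounds (15, 35): OK
  at node 5 with bounds (15, 26): VIOLATION
Node 5 violates its bound: not (15 < 5 < 26).
Result: Not a valid BST


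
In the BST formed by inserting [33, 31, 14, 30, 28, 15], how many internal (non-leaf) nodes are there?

Tree built from: [33, 31, 14, 30, 28, 15]
Tree (level-order array): [33, 31, None, 14, None, None, 30, 28, None, 15]
Rule: An internal node has at least one child.
Per-node child counts:
  node 33: 1 child(ren)
  node 31: 1 child(ren)
  node 14: 1 child(ren)
  node 30: 1 child(ren)
  node 28: 1 child(ren)
  node 15: 0 child(ren)
Matching nodes: [33, 31, 14, 30, 28]
Count of internal (non-leaf) nodes: 5


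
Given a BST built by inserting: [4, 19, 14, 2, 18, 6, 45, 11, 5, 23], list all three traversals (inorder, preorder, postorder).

Tree insertion order: [4, 19, 14, 2, 18, 6, 45, 11, 5, 23]
Tree (level-order array): [4, 2, 19, None, None, 14, 45, 6, 18, 23, None, 5, 11]
Inorder (L, root, R): [2, 4, 5, 6, 11, 14, 18, 19, 23, 45]
Preorder (root, L, R): [4, 2, 19, 14, 6, 5, 11, 18, 45, 23]
Postorder (L, R, root): [2, 5, 11, 6, 18, 14, 23, 45, 19, 4]


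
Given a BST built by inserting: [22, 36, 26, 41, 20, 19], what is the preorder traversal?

Tree insertion order: [22, 36, 26, 41, 20, 19]
Tree (level-order array): [22, 20, 36, 19, None, 26, 41]
Preorder traversal: [22, 20, 19, 36, 26, 41]


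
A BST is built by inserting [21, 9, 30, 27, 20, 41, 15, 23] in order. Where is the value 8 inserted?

Starting tree (level order): [21, 9, 30, None, 20, 27, 41, 15, None, 23]
Insertion path: 21 -> 9
Result: insert 8 as left child of 9
Final tree (level order): [21, 9, 30, 8, 20, 27, 41, None, None, 15, None, 23]


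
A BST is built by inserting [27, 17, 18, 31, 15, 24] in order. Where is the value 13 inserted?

Starting tree (level order): [27, 17, 31, 15, 18, None, None, None, None, None, 24]
Insertion path: 27 -> 17 -> 15
Result: insert 13 as left child of 15
Final tree (level order): [27, 17, 31, 15, 18, None, None, 13, None, None, 24]


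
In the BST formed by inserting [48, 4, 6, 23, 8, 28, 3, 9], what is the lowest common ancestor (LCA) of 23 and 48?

Tree insertion order: [48, 4, 6, 23, 8, 28, 3, 9]
Tree (level-order array): [48, 4, None, 3, 6, None, None, None, 23, 8, 28, None, 9]
In a BST, the LCA of p=23, q=48 is the first node v on the
root-to-leaf path with p <= v <= q (go left if both < v, right if both > v).
Walk from root:
  at 48: 23 <= 48 <= 48, this is the LCA
LCA = 48


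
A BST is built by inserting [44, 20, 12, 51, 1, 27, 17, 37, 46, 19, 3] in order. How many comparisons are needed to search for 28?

Search path for 28: 44 -> 20 -> 27 -> 37
Found: False
Comparisons: 4


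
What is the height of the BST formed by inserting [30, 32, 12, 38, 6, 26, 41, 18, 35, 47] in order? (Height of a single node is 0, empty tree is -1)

Insertion order: [30, 32, 12, 38, 6, 26, 41, 18, 35, 47]
Tree (level-order array): [30, 12, 32, 6, 26, None, 38, None, None, 18, None, 35, 41, None, None, None, None, None, 47]
Compute height bottom-up (empty subtree = -1):
  height(6) = 1 + max(-1, -1) = 0
  height(18) = 1 + max(-1, -1) = 0
  height(26) = 1 + max(0, -1) = 1
  height(12) = 1 + max(0, 1) = 2
  height(35) = 1 + max(-1, -1) = 0
  height(47) = 1 + max(-1, -1) = 0
  height(41) = 1 + max(-1, 0) = 1
  height(38) = 1 + max(0, 1) = 2
  height(32) = 1 + max(-1, 2) = 3
  height(30) = 1 + max(2, 3) = 4
Height = 4


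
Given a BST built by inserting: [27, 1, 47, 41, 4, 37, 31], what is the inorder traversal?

Tree insertion order: [27, 1, 47, 41, 4, 37, 31]
Tree (level-order array): [27, 1, 47, None, 4, 41, None, None, None, 37, None, 31]
Inorder traversal: [1, 4, 27, 31, 37, 41, 47]


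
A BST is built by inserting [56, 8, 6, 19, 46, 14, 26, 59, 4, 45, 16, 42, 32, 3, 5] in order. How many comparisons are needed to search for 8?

Search path for 8: 56 -> 8
Found: True
Comparisons: 2


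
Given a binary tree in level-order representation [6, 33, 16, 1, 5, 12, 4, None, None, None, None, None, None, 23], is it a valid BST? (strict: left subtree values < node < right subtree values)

Level-order array: [6, 33, 16, 1, 5, 12, 4, None, None, None, None, None, None, 23]
Validate using subtree bounds (lo, hi): at each node, require lo < value < hi,
then recurse left with hi=value and right with lo=value.
Preorder trace (stopping at first violation):
  at node 6 with bounds (-inf, +inf): OK
  at node 33 with bounds (-inf, 6): VIOLATION
Node 33 violates its bound: not (-inf < 33 < 6).
Result: Not a valid BST


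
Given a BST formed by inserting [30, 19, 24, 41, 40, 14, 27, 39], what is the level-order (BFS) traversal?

Tree insertion order: [30, 19, 24, 41, 40, 14, 27, 39]
Tree (level-order array): [30, 19, 41, 14, 24, 40, None, None, None, None, 27, 39]
BFS from the root, enqueuing left then right child of each popped node:
  queue [30] -> pop 30, enqueue [19, 41], visited so far: [30]
  queue [19, 41] -> pop 19, enqueue [14, 24], visited so far: [30, 19]
  queue [41, 14, 24] -> pop 41, enqueue [40], visited so far: [30, 19, 41]
  queue [14, 24, 40] -> pop 14, enqueue [none], visited so far: [30, 19, 41, 14]
  queue [24, 40] -> pop 24, enqueue [27], visited so far: [30, 19, 41, 14, 24]
  queue [40, 27] -> pop 40, enqueue [39], visited so far: [30, 19, 41, 14, 24, 40]
  queue [27, 39] -> pop 27, enqueue [none], visited so far: [30, 19, 41, 14, 24, 40, 27]
  queue [39] -> pop 39, enqueue [none], visited so far: [30, 19, 41, 14, 24, 40, 27, 39]
Result: [30, 19, 41, 14, 24, 40, 27, 39]


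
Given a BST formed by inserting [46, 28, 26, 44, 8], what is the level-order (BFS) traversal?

Tree insertion order: [46, 28, 26, 44, 8]
Tree (level-order array): [46, 28, None, 26, 44, 8]
BFS from the root, enqueuing left then right child of each popped node:
  queue [46] -> pop 46, enqueue [28], visited so far: [46]
  queue [28] -> pop 28, enqueue [26, 44], visited so far: [46, 28]
  queue [26, 44] -> pop 26, enqueue [8], visited so far: [46, 28, 26]
  queue [44, 8] -> pop 44, enqueue [none], visited so far: [46, 28, 26, 44]
  queue [8] -> pop 8, enqueue [none], visited so far: [46, 28, 26, 44, 8]
Result: [46, 28, 26, 44, 8]


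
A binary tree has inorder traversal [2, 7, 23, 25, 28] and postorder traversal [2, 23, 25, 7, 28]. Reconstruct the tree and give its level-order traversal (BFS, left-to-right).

Inorder:   [2, 7, 23, 25, 28]
Postorder: [2, 23, 25, 7, 28]
Algorithm: postorder visits root last, so walk postorder right-to-left;
each value is the root of the current inorder slice — split it at that
value, recurse on the right subtree first, then the left.
Recursive splits:
  root=28; inorder splits into left=[2, 7, 23, 25], right=[]
  root=7; inorder splits into left=[2], right=[23, 25]
  root=25; inorder splits into left=[23], right=[]
  root=23; inorder splits into left=[], right=[]
  root=2; inorder splits into left=[], right=[]
Reconstructed level-order: [28, 7, 2, 25, 23]


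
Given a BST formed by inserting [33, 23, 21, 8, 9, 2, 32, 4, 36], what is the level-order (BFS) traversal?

Tree insertion order: [33, 23, 21, 8, 9, 2, 32, 4, 36]
Tree (level-order array): [33, 23, 36, 21, 32, None, None, 8, None, None, None, 2, 9, None, 4]
BFS from the root, enqueuing left then right child of each popped node:
  queue [33] -> pop 33, enqueue [23, 36], visited so far: [33]
  queue [23, 36] -> pop 23, enqueue [21, 32], visited so far: [33, 23]
  queue [36, 21, 32] -> pop 36, enqueue [none], visited so far: [33, 23, 36]
  queue [21, 32] -> pop 21, enqueue [8], visited so far: [33, 23, 36, 21]
  queue [32, 8] -> pop 32, enqueue [none], visited so far: [33, 23, 36, 21, 32]
  queue [8] -> pop 8, enqueue [2, 9], visited so far: [33, 23, 36, 21, 32, 8]
  queue [2, 9] -> pop 2, enqueue [4], visited so far: [33, 23, 36, 21, 32, 8, 2]
  queue [9, 4] -> pop 9, enqueue [none], visited so far: [33, 23, 36, 21, 32, 8, 2, 9]
  queue [4] -> pop 4, enqueue [none], visited so far: [33, 23, 36, 21, 32, 8, 2, 9, 4]
Result: [33, 23, 36, 21, 32, 8, 2, 9, 4]


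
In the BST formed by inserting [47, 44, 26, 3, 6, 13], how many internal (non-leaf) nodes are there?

Tree built from: [47, 44, 26, 3, 6, 13]
Tree (level-order array): [47, 44, None, 26, None, 3, None, None, 6, None, 13]
Rule: An internal node has at least one child.
Per-node child counts:
  node 47: 1 child(ren)
  node 44: 1 child(ren)
  node 26: 1 child(ren)
  node 3: 1 child(ren)
  node 6: 1 child(ren)
  node 13: 0 child(ren)
Matching nodes: [47, 44, 26, 3, 6]
Count of internal (non-leaf) nodes: 5


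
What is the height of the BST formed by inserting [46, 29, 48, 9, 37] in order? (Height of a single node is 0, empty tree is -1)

Insertion order: [46, 29, 48, 9, 37]
Tree (level-order array): [46, 29, 48, 9, 37]
Compute height bottom-up (empty subtree = -1):
  height(9) = 1 + max(-1, -1) = 0
  height(37) = 1 + max(-1, -1) = 0
  height(29) = 1 + max(0, 0) = 1
  height(48) = 1 + max(-1, -1) = 0
  height(46) = 1 + max(1, 0) = 2
Height = 2


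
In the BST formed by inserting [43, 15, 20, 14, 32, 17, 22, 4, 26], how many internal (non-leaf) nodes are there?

Tree built from: [43, 15, 20, 14, 32, 17, 22, 4, 26]
Tree (level-order array): [43, 15, None, 14, 20, 4, None, 17, 32, None, None, None, None, 22, None, None, 26]
Rule: An internal node has at least one child.
Per-node child counts:
  node 43: 1 child(ren)
  node 15: 2 child(ren)
  node 14: 1 child(ren)
  node 4: 0 child(ren)
  node 20: 2 child(ren)
  node 17: 0 child(ren)
  node 32: 1 child(ren)
  node 22: 1 child(ren)
  node 26: 0 child(ren)
Matching nodes: [43, 15, 14, 20, 32, 22]
Count of internal (non-leaf) nodes: 6


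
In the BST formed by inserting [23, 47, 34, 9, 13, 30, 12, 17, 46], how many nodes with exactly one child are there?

Tree built from: [23, 47, 34, 9, 13, 30, 12, 17, 46]
Tree (level-order array): [23, 9, 47, None, 13, 34, None, 12, 17, 30, 46]
Rule: These are nodes with exactly 1 non-null child.
Per-node child counts:
  node 23: 2 child(ren)
  node 9: 1 child(ren)
  node 13: 2 child(ren)
  node 12: 0 child(ren)
  node 17: 0 child(ren)
  node 47: 1 child(ren)
  node 34: 2 child(ren)
  node 30: 0 child(ren)
  node 46: 0 child(ren)
Matching nodes: [9, 47]
Count of nodes with exactly one child: 2


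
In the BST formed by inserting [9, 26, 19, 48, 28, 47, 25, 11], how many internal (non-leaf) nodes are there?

Tree built from: [9, 26, 19, 48, 28, 47, 25, 11]
Tree (level-order array): [9, None, 26, 19, 48, 11, 25, 28, None, None, None, None, None, None, 47]
Rule: An internal node has at least one child.
Per-node child counts:
  node 9: 1 child(ren)
  node 26: 2 child(ren)
  node 19: 2 child(ren)
  node 11: 0 child(ren)
  node 25: 0 child(ren)
  node 48: 1 child(ren)
  node 28: 1 child(ren)
  node 47: 0 child(ren)
Matching nodes: [9, 26, 19, 48, 28]
Count of internal (non-leaf) nodes: 5


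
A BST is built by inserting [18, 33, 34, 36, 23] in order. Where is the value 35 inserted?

Starting tree (level order): [18, None, 33, 23, 34, None, None, None, 36]
Insertion path: 18 -> 33 -> 34 -> 36
Result: insert 35 as left child of 36
Final tree (level order): [18, None, 33, 23, 34, None, None, None, 36, 35]


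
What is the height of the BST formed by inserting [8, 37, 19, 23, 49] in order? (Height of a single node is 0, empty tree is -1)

Insertion order: [8, 37, 19, 23, 49]
Tree (level-order array): [8, None, 37, 19, 49, None, 23]
Compute height bottom-up (empty subtree = -1):
  height(23) = 1 + max(-1, -1) = 0
  height(19) = 1 + max(-1, 0) = 1
  height(49) = 1 + max(-1, -1) = 0
  height(37) = 1 + max(1, 0) = 2
  height(8) = 1 + max(-1, 2) = 3
Height = 3


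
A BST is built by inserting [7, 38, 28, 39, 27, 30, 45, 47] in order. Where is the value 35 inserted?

Starting tree (level order): [7, None, 38, 28, 39, 27, 30, None, 45, None, None, None, None, None, 47]
Insertion path: 7 -> 38 -> 28 -> 30
Result: insert 35 as right child of 30
Final tree (level order): [7, None, 38, 28, 39, 27, 30, None, 45, None, None, None, 35, None, 47]


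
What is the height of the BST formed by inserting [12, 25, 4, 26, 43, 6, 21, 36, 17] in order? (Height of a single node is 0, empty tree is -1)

Insertion order: [12, 25, 4, 26, 43, 6, 21, 36, 17]
Tree (level-order array): [12, 4, 25, None, 6, 21, 26, None, None, 17, None, None, 43, None, None, 36]
Compute height bottom-up (empty subtree = -1):
  height(6) = 1 + max(-1, -1) = 0
  height(4) = 1 + max(-1, 0) = 1
  height(17) = 1 + max(-1, -1) = 0
  height(21) = 1 + max(0, -1) = 1
  height(36) = 1 + max(-1, -1) = 0
  height(43) = 1 + max(0, -1) = 1
  height(26) = 1 + max(-1, 1) = 2
  height(25) = 1 + max(1, 2) = 3
  height(12) = 1 + max(1, 3) = 4
Height = 4
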